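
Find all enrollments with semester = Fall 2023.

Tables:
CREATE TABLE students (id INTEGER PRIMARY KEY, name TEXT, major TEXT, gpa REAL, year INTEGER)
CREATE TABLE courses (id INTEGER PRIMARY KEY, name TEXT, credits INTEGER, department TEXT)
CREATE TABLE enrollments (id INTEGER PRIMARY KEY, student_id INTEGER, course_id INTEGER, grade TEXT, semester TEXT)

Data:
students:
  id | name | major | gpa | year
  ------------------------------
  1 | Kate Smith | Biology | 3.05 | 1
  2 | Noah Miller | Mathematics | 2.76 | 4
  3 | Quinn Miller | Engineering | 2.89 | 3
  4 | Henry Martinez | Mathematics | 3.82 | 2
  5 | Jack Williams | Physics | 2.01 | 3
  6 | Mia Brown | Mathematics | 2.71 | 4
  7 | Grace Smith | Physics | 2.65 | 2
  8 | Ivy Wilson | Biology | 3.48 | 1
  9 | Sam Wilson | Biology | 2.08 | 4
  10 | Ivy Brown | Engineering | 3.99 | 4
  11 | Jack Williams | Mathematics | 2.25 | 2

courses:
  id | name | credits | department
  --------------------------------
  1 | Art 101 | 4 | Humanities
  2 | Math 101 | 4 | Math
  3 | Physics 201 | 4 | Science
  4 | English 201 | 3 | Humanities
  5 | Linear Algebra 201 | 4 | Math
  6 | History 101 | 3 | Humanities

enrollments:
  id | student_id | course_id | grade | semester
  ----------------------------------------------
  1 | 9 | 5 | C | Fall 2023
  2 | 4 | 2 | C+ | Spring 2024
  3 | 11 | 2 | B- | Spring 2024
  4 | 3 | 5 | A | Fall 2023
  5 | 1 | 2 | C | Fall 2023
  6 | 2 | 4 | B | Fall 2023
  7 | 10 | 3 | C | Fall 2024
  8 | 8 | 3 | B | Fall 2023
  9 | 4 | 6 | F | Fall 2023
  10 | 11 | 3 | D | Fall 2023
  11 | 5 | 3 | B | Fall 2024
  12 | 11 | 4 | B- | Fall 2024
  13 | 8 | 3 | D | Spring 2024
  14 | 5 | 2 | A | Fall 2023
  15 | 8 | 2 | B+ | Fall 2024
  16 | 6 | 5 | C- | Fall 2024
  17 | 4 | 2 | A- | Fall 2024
SELECT id, semester FROM enrollments WHERE semester = 'Fall 2023'

Execution result:
id | semester
1 | Fall 2023
4 | Fall 2023
5 | Fall 2023
6 | Fall 2023
8 | Fall 2023
9 | Fall 2023
10 | Fall 2023
14 | Fall 2023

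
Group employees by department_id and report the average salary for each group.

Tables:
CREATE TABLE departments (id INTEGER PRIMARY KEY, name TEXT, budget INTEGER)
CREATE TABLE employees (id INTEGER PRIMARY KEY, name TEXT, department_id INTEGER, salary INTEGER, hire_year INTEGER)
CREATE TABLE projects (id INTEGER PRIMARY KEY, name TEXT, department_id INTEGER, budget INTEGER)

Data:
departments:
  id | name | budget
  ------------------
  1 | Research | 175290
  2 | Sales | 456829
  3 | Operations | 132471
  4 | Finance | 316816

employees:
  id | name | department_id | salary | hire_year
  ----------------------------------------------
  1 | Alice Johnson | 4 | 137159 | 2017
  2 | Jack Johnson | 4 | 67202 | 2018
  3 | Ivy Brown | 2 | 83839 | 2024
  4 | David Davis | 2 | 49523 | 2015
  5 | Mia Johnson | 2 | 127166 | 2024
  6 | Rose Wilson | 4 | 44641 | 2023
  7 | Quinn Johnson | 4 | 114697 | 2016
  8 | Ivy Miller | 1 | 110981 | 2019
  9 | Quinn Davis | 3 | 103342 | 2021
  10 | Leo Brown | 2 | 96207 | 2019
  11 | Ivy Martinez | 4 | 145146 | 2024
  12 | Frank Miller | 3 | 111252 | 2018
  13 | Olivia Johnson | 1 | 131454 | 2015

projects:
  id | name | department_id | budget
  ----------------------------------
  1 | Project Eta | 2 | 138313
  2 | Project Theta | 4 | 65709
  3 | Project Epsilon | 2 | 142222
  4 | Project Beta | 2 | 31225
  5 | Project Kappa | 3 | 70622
SELECT department_id, AVG(salary) AS avg_salary FROM employees GROUP BY department_id

Execution result:
department_id | avg_salary
1 | 121217.50
2 | 89183.75
3 | 107297.00
4 | 101769.00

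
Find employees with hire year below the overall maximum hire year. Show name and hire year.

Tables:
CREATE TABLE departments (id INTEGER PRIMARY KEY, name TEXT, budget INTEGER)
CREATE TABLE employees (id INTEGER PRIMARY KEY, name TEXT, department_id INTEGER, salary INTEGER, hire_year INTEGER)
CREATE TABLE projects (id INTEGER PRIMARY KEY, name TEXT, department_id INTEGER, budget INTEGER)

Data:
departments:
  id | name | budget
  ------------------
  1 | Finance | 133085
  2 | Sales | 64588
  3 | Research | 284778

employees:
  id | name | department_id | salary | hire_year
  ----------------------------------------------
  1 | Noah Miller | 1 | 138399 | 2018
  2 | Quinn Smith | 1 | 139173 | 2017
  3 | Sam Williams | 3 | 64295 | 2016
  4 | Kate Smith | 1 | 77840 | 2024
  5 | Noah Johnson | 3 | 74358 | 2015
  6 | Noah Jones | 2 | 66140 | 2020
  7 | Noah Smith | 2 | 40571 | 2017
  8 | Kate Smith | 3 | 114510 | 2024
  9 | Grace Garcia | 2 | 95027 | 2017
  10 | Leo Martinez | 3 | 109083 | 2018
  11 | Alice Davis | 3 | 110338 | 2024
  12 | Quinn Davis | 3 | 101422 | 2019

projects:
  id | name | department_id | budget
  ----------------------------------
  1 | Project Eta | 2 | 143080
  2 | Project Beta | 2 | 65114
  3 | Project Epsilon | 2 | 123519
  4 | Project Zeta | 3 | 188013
SELECT name, hire_year FROM employees WHERE hire_year < (SELECT MAX(hire_year) FROM employees)

Execution result:
name | hire_year
Noah Miller | 2018
Quinn Smith | 2017
Sam Williams | 2016
Noah Johnson | 2015
Noah Jones | 2020
Noah Smith | 2017
Grace Garcia | 2017
Leo Martinez | 2018
Quinn Davis | 2019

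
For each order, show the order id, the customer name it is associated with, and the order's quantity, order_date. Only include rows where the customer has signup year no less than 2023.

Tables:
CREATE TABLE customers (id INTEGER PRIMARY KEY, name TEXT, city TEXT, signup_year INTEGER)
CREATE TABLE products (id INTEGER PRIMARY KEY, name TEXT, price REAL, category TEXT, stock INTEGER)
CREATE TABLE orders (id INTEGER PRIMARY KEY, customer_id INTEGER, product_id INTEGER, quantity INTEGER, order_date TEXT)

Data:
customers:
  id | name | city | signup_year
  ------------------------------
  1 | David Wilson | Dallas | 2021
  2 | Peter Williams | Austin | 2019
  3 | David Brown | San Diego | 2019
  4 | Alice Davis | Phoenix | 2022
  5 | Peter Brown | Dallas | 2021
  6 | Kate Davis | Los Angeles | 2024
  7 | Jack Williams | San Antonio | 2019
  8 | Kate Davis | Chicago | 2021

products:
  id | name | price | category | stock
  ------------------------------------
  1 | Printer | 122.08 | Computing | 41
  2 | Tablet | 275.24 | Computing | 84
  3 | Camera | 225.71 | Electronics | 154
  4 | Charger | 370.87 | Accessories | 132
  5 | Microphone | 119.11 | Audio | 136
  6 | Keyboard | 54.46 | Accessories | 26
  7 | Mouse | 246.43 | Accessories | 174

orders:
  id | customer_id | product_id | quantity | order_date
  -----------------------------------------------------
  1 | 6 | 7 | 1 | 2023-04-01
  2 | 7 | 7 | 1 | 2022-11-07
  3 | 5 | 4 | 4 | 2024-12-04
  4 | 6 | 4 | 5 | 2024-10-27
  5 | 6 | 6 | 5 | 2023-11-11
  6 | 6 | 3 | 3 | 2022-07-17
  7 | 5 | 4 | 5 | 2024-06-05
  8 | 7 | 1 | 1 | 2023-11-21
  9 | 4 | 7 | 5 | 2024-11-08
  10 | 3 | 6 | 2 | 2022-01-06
SELECT c.id, p.name AS customer, c.quantity, c.order_date FROM orders c JOIN customers p ON c.customer_id = p.id WHERE p.signup_year >= 2023

Execution result:
id | customer | quantity | order_date
1 | Kate Davis | 1 | 2023-04-01
4 | Kate Davis | 5 | 2024-10-27
5 | Kate Davis | 5 | 2023-11-11
6 | Kate Davis | 3 | 2022-07-17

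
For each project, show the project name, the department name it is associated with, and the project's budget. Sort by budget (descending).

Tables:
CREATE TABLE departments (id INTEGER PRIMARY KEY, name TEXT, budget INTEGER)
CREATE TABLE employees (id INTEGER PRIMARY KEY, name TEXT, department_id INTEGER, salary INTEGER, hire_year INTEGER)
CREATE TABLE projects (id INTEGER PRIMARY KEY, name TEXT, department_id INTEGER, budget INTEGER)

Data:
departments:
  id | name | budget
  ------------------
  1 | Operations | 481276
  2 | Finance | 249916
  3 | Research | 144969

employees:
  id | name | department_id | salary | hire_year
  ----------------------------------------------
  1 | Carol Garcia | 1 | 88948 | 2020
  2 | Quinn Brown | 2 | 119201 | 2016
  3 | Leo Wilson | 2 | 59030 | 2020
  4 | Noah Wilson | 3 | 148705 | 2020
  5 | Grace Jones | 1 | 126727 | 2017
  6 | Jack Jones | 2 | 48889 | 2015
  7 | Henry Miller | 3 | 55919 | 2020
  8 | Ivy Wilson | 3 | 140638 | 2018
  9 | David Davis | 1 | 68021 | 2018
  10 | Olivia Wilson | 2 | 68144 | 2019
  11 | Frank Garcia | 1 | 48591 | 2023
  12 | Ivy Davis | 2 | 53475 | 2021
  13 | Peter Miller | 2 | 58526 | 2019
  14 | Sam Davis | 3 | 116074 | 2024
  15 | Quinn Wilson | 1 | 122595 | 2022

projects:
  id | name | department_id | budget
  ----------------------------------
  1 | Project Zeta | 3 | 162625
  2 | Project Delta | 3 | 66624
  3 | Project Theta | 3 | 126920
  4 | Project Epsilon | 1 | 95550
SELECT c.name, p.name AS department, c.budget FROM projects c JOIN departments p ON c.department_id = p.id ORDER BY c.budget DESC

Execution result:
name | department | budget
Project Zeta | Research | 162625
Project Theta | Research | 126920
Project Epsilon | Operations | 95550
Project Delta | Research | 66624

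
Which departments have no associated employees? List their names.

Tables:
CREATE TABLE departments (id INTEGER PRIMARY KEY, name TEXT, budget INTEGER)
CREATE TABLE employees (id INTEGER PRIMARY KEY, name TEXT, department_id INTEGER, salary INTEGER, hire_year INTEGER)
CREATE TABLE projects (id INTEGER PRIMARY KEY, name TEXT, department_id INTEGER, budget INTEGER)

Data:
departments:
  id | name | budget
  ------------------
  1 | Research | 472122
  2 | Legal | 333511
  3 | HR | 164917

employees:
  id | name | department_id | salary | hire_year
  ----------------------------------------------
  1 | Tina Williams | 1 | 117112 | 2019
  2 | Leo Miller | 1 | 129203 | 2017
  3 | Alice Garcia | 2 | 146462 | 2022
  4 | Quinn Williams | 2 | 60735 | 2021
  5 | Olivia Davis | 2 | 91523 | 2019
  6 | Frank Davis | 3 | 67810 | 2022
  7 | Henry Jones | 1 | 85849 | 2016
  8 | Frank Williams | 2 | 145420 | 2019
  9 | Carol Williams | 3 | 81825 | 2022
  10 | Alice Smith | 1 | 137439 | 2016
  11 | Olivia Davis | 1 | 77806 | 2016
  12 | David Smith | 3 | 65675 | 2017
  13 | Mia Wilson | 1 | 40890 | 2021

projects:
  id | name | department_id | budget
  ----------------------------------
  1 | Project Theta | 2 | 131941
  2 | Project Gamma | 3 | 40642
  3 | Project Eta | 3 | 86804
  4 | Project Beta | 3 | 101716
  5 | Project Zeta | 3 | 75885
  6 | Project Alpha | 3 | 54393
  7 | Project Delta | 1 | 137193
SELECT p.name FROM departments p LEFT JOIN employees c ON c.department_id = p.id WHERE c.id IS NULL

Execution result:
(no rows)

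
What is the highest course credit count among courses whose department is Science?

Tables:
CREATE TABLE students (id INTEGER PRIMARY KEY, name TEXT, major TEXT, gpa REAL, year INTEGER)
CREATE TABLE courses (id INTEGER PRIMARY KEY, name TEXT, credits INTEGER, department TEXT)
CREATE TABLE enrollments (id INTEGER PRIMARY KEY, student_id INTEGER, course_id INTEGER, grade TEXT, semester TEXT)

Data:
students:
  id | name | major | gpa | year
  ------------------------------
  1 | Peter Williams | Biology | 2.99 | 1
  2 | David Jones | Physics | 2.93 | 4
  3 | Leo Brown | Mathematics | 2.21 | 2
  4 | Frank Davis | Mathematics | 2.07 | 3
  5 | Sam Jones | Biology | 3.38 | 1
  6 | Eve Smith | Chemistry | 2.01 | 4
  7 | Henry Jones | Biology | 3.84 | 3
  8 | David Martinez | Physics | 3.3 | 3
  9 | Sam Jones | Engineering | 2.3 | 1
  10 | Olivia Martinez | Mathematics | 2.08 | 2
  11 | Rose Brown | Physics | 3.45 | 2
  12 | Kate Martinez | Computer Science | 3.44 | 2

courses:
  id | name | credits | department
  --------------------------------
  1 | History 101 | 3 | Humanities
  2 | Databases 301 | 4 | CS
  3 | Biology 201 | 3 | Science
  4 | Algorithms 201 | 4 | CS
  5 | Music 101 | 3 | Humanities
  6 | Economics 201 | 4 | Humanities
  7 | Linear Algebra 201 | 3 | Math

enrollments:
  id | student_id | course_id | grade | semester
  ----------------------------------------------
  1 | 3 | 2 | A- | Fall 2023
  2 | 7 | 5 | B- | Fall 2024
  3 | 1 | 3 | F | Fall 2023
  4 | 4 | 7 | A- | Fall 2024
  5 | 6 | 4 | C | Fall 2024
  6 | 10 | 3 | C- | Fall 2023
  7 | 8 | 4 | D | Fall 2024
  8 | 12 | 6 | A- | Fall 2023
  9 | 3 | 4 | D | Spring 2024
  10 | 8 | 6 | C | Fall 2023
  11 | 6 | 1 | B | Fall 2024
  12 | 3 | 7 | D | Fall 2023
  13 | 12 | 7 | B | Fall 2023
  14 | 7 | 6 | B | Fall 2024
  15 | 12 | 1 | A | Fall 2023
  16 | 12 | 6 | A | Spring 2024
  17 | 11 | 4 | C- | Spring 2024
SELECT MAX(credits) FROM courses WHERE department = 'Science'

Execution result:
3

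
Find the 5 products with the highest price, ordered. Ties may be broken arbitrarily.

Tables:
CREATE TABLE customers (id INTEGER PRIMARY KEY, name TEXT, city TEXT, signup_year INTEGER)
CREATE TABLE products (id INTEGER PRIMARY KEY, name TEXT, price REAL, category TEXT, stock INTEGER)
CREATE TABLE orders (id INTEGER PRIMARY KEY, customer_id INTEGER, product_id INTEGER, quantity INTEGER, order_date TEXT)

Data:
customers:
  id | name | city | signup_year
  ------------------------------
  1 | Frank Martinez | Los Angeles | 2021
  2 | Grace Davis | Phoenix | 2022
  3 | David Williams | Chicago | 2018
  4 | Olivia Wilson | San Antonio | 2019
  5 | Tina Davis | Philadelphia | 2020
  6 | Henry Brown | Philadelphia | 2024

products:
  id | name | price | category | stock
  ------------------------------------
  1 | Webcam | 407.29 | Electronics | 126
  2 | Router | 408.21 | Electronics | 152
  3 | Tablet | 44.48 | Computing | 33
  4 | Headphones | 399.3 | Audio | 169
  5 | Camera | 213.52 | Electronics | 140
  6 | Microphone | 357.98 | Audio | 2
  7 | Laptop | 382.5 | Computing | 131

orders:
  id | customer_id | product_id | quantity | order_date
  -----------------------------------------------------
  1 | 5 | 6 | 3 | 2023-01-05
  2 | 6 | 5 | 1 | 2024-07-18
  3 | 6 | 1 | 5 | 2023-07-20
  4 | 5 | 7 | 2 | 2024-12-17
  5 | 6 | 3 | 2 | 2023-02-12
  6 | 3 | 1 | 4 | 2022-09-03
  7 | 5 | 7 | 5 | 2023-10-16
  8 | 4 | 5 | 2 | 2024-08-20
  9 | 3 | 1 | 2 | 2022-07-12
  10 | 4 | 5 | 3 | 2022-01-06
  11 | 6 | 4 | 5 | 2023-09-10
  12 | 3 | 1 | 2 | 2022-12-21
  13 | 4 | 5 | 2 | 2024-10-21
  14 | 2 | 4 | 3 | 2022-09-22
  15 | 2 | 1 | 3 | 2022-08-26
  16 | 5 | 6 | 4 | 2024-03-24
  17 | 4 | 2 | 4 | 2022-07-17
SELECT name, price FROM products ORDER BY price DESC LIMIT 5

Execution result:
name | price
Router | 408.21
Webcam | 407.29
Headphones | 399.30
Laptop | 382.50
Microphone | 357.98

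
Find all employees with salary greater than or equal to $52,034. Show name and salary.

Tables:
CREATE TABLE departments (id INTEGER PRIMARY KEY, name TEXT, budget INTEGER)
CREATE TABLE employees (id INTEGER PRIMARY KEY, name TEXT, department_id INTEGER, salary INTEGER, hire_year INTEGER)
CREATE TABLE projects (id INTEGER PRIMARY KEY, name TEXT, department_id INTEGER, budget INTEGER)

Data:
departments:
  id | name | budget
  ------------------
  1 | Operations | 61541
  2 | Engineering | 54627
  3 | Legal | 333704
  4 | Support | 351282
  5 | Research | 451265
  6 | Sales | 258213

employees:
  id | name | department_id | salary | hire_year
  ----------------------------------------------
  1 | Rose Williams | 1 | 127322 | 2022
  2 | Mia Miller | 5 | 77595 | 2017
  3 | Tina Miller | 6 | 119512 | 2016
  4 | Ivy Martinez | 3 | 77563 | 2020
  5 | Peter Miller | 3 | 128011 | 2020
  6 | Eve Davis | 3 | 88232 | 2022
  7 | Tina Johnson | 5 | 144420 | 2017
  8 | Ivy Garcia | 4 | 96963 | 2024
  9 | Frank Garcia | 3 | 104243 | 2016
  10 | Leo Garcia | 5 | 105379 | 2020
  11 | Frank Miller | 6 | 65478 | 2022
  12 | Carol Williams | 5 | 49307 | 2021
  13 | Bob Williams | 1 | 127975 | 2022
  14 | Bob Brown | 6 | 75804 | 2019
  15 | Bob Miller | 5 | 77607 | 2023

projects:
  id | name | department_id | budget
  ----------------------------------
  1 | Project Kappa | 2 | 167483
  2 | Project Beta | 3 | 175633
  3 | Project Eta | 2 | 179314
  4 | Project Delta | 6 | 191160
SELECT name, salary FROM employees WHERE salary >= 52034

Execution result:
name | salary
Rose Williams | 127322
Mia Miller | 77595
Tina Miller | 119512
Ivy Martinez | 77563
Peter Miller | 128011
Eve Davis | 88232
Tina Johnson | 144420
Ivy Garcia | 96963
Frank Garcia | 104243
Leo Garcia | 105379
Frank Miller | 65478
Bob Williams | 127975
Bob Brown | 75804
Bob Miller | 77607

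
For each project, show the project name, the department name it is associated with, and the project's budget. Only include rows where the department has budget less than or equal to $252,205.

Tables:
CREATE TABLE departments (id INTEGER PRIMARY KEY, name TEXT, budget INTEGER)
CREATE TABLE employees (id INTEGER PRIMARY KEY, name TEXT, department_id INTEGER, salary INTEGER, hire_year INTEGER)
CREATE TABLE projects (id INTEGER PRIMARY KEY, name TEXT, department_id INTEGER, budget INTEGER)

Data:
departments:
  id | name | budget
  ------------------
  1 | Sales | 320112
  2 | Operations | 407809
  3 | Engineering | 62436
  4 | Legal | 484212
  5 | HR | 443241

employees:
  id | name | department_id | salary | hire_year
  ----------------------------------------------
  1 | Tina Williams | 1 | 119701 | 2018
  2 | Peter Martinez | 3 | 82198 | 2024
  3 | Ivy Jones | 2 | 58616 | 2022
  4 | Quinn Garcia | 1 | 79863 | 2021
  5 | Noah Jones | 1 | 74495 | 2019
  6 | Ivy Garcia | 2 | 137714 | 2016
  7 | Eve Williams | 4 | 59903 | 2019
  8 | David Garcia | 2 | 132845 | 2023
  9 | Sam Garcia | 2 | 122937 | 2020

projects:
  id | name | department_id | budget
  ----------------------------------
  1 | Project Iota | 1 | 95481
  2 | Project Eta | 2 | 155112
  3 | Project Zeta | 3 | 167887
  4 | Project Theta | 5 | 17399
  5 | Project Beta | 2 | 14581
SELECT c.name, p.name AS department, c.budget FROM projects c JOIN departments p ON c.department_id = p.id WHERE p.budget <= 252205

Execution result:
name | department | budget
Project Zeta | Engineering | 167887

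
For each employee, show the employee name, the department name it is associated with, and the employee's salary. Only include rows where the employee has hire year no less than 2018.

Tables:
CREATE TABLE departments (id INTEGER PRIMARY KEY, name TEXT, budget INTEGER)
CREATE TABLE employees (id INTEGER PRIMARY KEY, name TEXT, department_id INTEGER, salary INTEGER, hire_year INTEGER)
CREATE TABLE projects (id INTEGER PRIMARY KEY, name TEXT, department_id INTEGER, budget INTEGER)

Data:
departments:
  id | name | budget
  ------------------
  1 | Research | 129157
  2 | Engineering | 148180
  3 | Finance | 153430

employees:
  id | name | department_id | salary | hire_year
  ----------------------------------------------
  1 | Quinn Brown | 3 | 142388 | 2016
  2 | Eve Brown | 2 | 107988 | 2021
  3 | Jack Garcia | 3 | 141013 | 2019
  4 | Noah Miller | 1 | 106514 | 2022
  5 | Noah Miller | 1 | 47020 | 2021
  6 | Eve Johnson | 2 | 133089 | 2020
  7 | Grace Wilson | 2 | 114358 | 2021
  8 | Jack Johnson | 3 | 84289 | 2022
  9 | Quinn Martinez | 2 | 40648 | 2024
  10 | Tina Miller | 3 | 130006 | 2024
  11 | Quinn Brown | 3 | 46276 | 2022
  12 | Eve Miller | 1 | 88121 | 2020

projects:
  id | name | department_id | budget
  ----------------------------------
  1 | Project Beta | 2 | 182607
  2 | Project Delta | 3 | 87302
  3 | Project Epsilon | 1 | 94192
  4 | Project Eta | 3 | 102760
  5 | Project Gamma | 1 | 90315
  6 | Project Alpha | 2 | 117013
SELECT c.name, p.name AS department, c.salary FROM employees c JOIN departments p ON c.department_id = p.id WHERE c.hire_year >= 2018

Execution result:
name | department | salary
Eve Brown | Engineering | 107988
Jack Garcia | Finance | 141013
Noah Miller | Research | 106514
Noah Miller | Research | 47020
Eve Johnson | Engineering | 133089
Grace Wilson | Engineering | 114358
Jack Johnson | Finance | 84289
Quinn Martinez | Engineering | 40648
Tina Miller | Finance | 130006
Quinn Brown | Finance | 46276
Eve Miller | Research | 88121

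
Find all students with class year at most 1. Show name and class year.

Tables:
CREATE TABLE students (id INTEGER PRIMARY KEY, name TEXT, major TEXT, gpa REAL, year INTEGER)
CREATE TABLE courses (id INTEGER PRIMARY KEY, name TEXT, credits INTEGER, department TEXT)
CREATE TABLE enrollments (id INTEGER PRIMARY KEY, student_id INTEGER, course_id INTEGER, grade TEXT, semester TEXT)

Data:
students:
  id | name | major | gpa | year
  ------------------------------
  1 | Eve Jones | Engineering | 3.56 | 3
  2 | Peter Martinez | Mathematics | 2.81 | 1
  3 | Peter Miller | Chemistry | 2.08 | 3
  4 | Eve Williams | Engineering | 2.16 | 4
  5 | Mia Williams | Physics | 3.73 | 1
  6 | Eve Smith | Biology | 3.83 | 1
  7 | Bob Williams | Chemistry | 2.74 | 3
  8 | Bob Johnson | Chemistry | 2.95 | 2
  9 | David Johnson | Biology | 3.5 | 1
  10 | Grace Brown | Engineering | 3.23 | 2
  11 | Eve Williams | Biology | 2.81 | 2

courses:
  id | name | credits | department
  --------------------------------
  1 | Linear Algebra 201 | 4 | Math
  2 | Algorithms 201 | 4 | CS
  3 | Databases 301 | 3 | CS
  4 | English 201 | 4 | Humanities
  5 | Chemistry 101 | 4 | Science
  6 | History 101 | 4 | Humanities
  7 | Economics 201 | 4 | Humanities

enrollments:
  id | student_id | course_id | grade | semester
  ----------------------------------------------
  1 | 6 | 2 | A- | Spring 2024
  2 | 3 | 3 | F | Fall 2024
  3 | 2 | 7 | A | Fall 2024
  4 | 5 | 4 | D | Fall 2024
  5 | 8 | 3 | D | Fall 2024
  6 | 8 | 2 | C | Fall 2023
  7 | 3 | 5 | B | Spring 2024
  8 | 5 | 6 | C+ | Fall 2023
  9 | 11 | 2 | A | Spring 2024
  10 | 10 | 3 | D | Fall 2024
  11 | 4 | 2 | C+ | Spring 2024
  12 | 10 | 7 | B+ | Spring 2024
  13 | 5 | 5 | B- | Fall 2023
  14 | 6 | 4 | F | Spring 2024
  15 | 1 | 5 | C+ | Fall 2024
SELECT name, year FROM students WHERE year <= 1

Execution result:
name | year
Peter Martinez | 1
Mia Williams | 1
Eve Smith | 1
David Johnson | 1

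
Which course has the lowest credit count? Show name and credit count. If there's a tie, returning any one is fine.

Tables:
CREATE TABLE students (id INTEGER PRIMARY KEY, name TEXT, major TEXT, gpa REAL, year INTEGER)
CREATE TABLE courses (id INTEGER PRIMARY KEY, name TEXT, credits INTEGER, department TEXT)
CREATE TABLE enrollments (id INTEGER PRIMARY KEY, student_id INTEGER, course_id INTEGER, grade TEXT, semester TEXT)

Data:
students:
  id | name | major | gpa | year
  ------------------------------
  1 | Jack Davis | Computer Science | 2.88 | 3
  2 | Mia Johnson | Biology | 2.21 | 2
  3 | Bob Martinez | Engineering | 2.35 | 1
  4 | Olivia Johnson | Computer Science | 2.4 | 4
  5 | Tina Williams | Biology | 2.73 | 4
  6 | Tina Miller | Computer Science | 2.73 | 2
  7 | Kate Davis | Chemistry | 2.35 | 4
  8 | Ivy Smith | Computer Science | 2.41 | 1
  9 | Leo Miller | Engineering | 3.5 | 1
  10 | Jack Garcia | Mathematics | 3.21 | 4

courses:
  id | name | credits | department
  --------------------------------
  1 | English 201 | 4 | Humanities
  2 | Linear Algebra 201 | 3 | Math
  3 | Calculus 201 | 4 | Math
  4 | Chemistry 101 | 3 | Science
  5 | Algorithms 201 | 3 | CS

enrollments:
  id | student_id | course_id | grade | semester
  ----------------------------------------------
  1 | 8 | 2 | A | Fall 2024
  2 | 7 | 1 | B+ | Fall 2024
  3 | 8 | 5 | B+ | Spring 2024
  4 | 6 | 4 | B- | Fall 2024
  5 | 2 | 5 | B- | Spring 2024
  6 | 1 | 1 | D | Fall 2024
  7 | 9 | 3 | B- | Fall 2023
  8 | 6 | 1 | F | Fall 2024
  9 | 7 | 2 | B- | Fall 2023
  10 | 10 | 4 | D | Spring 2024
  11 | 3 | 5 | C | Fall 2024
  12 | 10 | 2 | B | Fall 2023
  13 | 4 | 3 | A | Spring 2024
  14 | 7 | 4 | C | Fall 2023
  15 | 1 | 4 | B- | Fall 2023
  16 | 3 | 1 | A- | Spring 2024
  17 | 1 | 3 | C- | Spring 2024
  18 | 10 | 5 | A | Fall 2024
SELECT name, credits FROM courses ORDER BY credits ASC LIMIT 1

Execution result:
name | credits
Linear Algebra 201 | 3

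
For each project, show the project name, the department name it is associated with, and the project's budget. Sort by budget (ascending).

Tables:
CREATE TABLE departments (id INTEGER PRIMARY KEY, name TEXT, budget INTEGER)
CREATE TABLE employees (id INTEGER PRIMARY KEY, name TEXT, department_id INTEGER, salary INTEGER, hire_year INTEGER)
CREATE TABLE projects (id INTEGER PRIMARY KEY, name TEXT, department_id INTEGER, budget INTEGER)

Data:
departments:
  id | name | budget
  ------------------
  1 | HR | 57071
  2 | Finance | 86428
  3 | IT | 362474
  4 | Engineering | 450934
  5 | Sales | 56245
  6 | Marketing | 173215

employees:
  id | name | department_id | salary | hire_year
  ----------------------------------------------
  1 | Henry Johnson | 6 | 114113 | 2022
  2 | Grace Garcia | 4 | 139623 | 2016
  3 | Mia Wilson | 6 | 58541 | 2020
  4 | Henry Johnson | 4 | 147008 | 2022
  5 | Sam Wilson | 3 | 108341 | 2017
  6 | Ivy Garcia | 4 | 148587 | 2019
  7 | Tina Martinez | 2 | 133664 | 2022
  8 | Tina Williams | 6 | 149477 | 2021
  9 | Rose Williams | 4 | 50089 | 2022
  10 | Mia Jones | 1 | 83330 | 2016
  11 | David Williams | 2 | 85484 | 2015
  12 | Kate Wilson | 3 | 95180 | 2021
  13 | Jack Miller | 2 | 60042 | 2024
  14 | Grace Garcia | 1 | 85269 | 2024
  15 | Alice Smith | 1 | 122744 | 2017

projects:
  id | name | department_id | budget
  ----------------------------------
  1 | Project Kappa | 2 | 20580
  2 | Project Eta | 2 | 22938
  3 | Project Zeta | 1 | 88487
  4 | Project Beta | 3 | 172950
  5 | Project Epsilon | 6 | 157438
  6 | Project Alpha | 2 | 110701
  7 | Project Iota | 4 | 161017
SELECT c.name, p.name AS department, c.budget FROM projects c JOIN departments p ON c.department_id = p.id ORDER BY c.budget ASC

Execution result:
name | department | budget
Project Kappa | Finance | 20580
Project Eta | Finance | 22938
Project Zeta | HR | 88487
Project Alpha | Finance | 110701
Project Epsilon | Marketing | 157438
Project Iota | Engineering | 161017
Project Beta | IT | 172950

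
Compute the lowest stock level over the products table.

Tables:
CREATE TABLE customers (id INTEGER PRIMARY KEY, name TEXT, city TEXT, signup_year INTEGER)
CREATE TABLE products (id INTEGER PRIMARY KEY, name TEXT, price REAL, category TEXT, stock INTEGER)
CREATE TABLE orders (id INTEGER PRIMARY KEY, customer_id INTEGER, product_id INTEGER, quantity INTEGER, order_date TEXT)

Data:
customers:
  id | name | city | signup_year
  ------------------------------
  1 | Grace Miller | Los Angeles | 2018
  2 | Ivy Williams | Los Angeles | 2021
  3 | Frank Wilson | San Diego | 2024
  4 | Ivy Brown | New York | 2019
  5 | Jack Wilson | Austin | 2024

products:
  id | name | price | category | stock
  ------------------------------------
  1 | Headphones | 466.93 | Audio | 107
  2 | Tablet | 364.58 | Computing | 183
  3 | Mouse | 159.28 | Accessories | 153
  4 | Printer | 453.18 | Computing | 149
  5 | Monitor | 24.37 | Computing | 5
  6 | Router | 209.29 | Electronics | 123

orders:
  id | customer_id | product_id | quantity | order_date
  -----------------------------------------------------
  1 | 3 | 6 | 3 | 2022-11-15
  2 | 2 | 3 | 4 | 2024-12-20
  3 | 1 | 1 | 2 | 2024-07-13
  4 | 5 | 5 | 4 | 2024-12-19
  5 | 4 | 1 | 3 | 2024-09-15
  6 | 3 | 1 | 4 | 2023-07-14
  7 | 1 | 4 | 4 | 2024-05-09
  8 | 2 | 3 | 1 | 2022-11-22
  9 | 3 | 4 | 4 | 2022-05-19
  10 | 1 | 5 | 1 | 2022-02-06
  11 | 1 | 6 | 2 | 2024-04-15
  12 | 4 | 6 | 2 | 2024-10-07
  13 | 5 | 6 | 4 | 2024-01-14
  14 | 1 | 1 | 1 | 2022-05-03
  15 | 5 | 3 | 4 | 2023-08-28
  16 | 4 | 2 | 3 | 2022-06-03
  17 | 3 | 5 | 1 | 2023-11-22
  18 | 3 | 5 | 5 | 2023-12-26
SELECT MIN(stock) FROM products

Execution result:
5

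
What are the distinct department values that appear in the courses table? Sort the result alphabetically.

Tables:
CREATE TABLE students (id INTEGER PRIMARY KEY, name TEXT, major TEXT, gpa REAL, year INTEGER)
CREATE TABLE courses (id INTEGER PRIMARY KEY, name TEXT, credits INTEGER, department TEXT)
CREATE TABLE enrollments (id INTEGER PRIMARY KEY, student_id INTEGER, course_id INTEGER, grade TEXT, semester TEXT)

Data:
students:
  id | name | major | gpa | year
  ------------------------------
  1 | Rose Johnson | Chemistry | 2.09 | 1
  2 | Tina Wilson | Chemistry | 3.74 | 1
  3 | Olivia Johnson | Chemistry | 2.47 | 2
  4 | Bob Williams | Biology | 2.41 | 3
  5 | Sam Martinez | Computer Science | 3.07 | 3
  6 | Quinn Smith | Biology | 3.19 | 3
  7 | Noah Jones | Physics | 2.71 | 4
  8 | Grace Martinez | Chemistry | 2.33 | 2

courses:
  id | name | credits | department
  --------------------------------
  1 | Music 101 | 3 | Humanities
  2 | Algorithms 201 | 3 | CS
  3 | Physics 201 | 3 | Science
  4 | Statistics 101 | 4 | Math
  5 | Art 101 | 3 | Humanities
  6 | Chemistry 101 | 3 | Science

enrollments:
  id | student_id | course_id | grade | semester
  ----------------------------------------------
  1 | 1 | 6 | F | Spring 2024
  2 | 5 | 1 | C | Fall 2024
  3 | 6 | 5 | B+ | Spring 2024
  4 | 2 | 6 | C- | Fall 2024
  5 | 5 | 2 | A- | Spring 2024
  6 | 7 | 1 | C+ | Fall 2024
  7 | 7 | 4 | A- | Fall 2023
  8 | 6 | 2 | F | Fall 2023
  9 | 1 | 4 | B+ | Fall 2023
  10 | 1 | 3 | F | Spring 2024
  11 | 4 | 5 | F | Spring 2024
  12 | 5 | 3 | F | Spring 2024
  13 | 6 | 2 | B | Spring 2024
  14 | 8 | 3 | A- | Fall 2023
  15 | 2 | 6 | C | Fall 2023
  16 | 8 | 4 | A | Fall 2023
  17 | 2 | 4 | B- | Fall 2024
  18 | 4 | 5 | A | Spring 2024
SELECT DISTINCT department FROM courses ORDER BY department

Execution result:
department
CS
Humanities
Math
Science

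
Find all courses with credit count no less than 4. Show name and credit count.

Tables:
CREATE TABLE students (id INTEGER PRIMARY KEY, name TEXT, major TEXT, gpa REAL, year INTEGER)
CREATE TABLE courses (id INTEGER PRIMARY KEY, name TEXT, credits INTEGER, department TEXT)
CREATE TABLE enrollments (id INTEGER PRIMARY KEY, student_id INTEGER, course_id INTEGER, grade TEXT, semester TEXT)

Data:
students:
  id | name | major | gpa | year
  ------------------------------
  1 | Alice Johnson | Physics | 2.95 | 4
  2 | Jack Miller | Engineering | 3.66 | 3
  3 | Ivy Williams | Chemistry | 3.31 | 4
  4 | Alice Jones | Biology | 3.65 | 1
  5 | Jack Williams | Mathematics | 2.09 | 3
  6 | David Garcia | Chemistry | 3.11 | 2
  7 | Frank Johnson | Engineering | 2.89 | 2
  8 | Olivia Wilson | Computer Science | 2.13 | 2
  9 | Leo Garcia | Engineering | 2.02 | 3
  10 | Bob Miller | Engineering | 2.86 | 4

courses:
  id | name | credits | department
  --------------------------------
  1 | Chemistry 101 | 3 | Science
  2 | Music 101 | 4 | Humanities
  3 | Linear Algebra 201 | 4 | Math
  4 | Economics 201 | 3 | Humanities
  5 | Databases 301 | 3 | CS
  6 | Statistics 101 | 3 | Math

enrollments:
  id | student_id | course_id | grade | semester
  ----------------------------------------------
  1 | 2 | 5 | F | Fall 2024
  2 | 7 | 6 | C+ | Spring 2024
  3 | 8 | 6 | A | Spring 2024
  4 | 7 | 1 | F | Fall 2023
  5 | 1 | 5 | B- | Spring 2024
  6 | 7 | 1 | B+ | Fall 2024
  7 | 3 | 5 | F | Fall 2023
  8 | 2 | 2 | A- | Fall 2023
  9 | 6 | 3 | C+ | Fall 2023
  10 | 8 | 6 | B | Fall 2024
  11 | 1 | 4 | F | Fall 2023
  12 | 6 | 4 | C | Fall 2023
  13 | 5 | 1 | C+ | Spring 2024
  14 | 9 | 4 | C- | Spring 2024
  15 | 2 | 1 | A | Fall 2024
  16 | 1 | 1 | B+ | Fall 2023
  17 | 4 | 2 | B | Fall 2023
SELECT name, credits FROM courses WHERE credits >= 4

Execution result:
name | credits
Music 101 | 4
Linear Algebra 201 | 4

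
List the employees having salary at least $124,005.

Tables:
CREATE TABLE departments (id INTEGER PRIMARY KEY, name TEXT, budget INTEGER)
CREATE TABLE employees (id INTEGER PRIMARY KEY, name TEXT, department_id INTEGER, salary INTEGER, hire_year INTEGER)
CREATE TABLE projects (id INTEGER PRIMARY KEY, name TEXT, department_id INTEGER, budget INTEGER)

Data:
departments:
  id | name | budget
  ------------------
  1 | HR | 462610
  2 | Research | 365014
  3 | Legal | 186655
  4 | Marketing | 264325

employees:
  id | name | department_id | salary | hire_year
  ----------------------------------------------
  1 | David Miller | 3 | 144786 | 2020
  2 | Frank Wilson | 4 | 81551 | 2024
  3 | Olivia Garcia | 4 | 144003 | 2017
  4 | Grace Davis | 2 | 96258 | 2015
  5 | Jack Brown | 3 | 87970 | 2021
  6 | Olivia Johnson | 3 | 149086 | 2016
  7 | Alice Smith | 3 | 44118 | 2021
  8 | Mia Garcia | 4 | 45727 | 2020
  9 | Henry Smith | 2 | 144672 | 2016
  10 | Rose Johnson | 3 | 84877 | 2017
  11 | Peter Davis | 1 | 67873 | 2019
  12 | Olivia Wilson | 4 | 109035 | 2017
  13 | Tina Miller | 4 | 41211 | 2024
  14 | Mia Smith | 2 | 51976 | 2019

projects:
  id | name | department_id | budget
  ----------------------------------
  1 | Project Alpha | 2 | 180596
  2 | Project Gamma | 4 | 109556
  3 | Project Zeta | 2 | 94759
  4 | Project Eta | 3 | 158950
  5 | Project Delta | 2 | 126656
SELECT name, salary FROM employees WHERE salary >= 124005

Execution result:
name | salary
David Miller | 144786
Olivia Garcia | 144003
Olivia Johnson | 149086
Henry Smith | 144672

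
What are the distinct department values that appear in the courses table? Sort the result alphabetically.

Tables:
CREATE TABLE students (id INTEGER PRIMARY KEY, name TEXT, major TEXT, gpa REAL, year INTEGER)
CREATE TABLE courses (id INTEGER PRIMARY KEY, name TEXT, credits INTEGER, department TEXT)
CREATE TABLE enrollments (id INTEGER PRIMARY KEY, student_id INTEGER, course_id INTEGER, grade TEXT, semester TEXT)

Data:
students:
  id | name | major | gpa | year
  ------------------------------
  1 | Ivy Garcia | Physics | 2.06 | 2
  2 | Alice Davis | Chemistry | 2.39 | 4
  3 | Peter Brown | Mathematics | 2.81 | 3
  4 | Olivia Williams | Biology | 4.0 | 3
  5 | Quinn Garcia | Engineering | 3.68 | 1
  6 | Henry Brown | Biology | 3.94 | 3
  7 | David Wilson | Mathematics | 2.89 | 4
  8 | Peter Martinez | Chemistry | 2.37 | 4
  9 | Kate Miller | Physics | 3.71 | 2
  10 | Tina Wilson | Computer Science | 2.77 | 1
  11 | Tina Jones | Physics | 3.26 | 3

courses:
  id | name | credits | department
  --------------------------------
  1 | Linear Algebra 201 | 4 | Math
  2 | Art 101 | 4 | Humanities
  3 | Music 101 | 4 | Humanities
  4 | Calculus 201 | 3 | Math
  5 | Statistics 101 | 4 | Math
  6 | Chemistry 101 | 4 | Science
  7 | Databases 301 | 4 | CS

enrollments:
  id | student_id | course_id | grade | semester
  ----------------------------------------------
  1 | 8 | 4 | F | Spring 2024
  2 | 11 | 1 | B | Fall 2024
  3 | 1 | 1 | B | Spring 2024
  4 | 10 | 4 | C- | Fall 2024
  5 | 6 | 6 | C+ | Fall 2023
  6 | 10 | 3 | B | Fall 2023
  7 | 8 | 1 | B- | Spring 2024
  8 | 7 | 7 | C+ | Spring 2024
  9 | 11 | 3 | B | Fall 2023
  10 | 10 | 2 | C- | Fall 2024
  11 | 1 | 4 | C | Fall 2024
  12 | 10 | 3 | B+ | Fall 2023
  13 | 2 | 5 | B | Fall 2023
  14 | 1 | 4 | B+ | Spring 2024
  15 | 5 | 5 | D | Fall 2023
SELECT DISTINCT department FROM courses ORDER BY department

Execution result:
department
CS
Humanities
Math
Science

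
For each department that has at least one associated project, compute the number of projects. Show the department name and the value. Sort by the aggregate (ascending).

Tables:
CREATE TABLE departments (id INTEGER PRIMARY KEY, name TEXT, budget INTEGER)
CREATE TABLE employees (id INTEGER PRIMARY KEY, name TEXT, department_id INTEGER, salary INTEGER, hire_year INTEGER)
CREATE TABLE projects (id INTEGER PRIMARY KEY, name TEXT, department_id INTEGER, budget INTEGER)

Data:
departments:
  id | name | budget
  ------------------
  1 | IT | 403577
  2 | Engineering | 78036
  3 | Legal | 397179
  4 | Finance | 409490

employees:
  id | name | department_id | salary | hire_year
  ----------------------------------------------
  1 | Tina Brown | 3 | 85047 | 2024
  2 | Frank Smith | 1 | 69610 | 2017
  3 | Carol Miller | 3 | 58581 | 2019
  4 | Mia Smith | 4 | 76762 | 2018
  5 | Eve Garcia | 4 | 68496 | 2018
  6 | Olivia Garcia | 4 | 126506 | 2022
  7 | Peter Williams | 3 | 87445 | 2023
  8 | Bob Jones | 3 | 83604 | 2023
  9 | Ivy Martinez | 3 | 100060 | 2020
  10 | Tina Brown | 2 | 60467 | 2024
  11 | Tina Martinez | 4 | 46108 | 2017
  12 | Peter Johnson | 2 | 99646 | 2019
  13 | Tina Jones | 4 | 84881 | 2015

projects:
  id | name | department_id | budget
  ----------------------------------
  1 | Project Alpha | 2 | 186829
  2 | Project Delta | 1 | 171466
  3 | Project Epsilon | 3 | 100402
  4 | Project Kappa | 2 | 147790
SELECT p.name, COUNT(*) AS n FROM projects c JOIN departments p ON c.department_id = p.id GROUP BY p.id, p.name ORDER BY n ASC

Execution result:
name | n
IT | 1
Legal | 1
Engineering | 2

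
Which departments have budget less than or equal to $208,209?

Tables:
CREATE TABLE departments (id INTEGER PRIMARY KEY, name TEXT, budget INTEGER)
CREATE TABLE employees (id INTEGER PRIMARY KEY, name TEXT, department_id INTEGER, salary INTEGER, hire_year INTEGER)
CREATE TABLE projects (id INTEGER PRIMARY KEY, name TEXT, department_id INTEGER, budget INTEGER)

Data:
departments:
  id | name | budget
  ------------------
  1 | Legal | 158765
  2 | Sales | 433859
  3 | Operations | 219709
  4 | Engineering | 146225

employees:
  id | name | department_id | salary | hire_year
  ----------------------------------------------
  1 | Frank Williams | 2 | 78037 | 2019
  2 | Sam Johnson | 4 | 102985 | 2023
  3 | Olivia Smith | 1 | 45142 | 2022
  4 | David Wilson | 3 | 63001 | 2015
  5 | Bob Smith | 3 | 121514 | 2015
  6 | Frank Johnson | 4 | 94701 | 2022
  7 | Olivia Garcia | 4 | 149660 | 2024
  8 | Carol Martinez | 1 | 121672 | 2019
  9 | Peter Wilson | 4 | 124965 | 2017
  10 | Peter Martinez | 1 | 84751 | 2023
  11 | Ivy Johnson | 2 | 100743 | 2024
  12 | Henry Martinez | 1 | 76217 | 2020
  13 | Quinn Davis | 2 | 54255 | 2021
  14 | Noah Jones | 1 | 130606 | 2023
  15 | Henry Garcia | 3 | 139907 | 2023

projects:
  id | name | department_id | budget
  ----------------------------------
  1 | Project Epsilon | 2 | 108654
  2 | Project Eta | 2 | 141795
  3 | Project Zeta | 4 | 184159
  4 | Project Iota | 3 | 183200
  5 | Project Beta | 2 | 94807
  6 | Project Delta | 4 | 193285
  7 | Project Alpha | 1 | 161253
SELECT name, budget FROM departments WHERE budget <= 208209

Execution result:
name | budget
Legal | 158765
Engineering | 146225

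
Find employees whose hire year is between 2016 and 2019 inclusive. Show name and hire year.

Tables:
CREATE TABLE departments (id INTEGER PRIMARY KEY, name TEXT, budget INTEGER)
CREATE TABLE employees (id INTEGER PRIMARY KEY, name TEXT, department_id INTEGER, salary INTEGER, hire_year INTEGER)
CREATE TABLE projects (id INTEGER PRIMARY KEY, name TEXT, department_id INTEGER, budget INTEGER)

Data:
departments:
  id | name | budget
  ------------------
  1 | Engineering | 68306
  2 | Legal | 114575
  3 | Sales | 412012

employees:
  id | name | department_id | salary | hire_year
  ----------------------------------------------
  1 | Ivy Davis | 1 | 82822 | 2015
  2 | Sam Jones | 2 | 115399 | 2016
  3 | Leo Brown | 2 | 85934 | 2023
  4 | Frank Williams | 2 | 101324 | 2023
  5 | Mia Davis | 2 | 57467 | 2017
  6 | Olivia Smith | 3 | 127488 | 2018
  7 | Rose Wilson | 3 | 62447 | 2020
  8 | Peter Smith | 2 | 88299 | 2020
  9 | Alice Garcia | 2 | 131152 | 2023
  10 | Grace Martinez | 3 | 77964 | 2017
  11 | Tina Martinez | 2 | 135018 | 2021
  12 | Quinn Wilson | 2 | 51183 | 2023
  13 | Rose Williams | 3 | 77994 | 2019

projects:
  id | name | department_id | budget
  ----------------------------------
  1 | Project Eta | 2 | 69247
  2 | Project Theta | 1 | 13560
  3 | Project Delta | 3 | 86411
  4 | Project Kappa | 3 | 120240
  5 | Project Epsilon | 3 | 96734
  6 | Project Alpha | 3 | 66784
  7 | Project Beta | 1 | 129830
SELECT name, hire_year FROM employees WHERE hire_year BETWEEN 2016 AND 2019

Execution result:
name | hire_year
Sam Jones | 2016
Mia Davis | 2017
Olivia Smith | 2018
Grace Martinez | 2017
Rose Williams | 2019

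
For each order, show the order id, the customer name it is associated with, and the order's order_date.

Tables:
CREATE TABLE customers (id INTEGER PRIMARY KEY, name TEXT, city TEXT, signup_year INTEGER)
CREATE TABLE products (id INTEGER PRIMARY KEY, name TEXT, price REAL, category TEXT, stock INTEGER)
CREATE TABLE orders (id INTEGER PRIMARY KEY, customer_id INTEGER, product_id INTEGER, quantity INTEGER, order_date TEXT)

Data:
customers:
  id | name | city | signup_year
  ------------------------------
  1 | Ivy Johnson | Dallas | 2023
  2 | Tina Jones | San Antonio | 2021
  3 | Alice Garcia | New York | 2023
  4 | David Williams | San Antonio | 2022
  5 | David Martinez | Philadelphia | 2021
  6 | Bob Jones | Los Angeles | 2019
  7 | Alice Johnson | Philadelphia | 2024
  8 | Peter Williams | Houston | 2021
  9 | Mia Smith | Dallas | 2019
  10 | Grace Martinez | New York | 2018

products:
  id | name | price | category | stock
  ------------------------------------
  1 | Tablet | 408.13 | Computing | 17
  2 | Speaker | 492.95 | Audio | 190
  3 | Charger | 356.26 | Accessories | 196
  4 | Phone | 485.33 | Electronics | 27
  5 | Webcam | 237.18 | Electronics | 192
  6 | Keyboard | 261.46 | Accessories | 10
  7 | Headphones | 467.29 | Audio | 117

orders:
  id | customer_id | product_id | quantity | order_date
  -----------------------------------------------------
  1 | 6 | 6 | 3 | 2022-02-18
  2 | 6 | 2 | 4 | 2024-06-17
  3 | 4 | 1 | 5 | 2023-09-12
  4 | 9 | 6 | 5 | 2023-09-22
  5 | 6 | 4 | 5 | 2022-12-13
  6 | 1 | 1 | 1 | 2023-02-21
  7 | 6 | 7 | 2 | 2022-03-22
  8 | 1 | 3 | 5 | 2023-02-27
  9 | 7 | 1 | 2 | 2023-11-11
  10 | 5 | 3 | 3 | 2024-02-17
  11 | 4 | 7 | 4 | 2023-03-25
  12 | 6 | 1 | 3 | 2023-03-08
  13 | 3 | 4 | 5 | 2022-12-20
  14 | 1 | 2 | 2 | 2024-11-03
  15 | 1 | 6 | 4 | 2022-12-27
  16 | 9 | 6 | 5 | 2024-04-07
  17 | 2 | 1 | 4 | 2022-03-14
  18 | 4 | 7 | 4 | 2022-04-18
SELECT c.id, p.name AS customer, c.order_date FROM orders c JOIN customers p ON c.customer_id = p.id

Execution result:
id | customer | order_date
1 | Bob Jones | 2022-02-18
2 | Bob Jones | 2024-06-17
3 | David Williams | 2023-09-12
4 | Mia Smith | 2023-09-22
5 | Bob Jones | 2022-12-13
6 | Ivy Johnson | 2023-02-21
7 | Bob Jones | 2022-03-22
8 | Ivy Johnson | 2023-02-27
9 | Alice Johnson | 2023-11-11
10 | David Martinez | 2024-02-17
11 | David Williams | 2023-03-25
12 | Bob Jones | 2023-03-08
13 | Alice Garcia | 2022-12-20
14 | Ivy Johnson | 2024-11-03
15 | Ivy Johnson | 2022-12-27
16 | Mia Smith | 2024-04-07
17 | Tina Jones | 2022-03-14
18 | David Williams | 2022-04-18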